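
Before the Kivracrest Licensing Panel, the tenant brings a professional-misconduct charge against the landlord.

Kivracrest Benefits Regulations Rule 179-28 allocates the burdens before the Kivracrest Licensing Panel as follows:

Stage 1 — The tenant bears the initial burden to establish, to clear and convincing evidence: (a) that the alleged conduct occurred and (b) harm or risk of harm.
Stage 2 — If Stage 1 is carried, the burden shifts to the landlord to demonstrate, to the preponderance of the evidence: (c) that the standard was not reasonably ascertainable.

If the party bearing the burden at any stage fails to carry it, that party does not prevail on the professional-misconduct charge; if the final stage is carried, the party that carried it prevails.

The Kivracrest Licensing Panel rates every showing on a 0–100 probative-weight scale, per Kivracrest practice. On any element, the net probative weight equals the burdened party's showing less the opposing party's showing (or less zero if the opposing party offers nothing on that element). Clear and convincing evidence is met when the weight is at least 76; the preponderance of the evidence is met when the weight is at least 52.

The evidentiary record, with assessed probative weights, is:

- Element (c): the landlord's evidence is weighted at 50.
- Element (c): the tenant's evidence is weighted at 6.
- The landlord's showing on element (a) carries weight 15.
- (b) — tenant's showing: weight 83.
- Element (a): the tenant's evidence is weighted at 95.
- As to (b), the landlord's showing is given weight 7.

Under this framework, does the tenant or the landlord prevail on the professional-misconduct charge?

Stage 1 (tenant, clear and convincing evidence, weight is at least 76): (a) net 95−15=80 ≥ 76 — meets; (b) net 83−7=76 ≥ 76 — meets.
  Stage 1 carried; the burden shifts to the landlord.
Stage 2 (landlord, the preponderance of the evidence, weight is at least 52): (c) net 50−6=44 < 52 — fails.
  The landlord does not carry Stage 2.
So the tenant prevails.

tenant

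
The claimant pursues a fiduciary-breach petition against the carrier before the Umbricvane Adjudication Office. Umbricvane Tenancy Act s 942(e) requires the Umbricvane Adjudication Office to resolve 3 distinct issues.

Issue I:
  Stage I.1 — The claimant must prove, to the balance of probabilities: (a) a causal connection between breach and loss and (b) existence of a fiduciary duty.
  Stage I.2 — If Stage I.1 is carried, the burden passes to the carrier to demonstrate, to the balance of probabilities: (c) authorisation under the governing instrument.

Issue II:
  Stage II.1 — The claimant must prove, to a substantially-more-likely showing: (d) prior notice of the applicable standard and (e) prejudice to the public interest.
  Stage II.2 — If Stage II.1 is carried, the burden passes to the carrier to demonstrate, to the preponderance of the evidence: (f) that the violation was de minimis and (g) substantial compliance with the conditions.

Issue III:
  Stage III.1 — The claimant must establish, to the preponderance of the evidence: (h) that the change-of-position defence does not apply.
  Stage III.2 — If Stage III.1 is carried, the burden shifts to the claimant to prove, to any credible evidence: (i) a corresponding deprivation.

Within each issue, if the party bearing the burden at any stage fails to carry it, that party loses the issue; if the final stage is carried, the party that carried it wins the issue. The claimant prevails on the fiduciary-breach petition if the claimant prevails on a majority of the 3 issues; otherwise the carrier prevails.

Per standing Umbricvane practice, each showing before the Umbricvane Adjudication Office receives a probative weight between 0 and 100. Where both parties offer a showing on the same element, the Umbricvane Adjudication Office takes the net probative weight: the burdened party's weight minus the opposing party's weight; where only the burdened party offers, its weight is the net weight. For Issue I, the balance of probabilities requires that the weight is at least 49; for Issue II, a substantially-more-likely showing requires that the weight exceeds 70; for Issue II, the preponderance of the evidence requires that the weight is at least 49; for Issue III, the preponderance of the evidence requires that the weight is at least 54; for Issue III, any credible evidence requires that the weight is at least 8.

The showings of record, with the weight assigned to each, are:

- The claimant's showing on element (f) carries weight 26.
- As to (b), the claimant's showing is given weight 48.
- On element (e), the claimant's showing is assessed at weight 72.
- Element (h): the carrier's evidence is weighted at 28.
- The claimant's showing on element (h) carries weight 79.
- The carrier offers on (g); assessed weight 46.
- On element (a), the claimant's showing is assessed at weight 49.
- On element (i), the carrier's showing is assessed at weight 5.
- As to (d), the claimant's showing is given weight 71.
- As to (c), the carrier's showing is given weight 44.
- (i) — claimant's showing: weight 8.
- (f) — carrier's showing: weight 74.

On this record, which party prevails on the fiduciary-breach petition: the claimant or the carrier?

— Issue I —
Stage I.1 (claimant, the balance of probabilities, weight is at least 49): (a) 49 ≥ 49 — meets; (b) 48 < 49 — fails.
  Stage I.1 not carried; the claimant fails its burden.
The analysis ends at Stage I.1; the carrier prevails on this issue.
— Issue II —
Stage II.1 — burden on claimant; standard: a substantially-more-likely showing (weight exceeds 70).
    (d): 71 > 70 [met]
    (e): 72 > 70 [met]
  Stage II.1 is satisfied; the onus moves to the carrier.
Stage II.2 — burden on carrier; standard: the preponderance of the evidence (weight is at least 49).
    (f): 74 − 26 = 48 < 49 [not met]
    (g): 46 < 49 [not met]
  Not every element is met, so the carrier fails to carry Stage II.2.
The claimant prevails on this issue.
— Issue III —
Stage III.1 (claimant, the preponderance of the evidence, weight is at least 54): (h) net 79−28=51 < 54 — fails.
  Not every element is met, so the claimant fails to carry Stage III.1.
The carrier prevails on this issue.
Per-issue: Issue I → carrier; Issue II → claimant; Issue III → carrier. The claimant must prevail on a majority of issues; overall, the carrier prevails.

carrier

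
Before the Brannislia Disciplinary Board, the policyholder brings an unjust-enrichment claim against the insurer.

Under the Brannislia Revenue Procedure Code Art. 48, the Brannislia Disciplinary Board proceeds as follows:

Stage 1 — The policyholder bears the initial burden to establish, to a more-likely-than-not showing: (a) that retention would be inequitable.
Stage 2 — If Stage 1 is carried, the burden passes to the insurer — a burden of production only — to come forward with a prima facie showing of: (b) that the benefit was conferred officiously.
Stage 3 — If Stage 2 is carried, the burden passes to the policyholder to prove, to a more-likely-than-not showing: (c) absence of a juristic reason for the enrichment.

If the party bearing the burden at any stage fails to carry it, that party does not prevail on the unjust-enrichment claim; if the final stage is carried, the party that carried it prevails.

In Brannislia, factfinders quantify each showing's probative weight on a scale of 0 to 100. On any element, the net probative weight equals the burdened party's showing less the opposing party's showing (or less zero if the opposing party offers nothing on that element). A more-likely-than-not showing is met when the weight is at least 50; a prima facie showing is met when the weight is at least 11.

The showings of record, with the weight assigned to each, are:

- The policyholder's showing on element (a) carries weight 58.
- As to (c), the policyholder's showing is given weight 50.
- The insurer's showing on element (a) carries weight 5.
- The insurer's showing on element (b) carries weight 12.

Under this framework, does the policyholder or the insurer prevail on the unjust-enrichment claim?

policyholder

Stage 1 (policyholder, a more-likely-than-not showing, weight is at least 50): (a) net 58−5=53 ≥ 50 — meets.
  All elements met. The burden passes to the insurer.
Stage 2 (insurer, a prima facie showing, weight is at least 11): (b) 12 ≥ 11 — meets.
  The insurer carries Stage 2; the policyholder now bears the burden.
Stage 3 (policyholder, a more-likely-than-not showing, weight is at least 50): (c) 50 ≥ 50 — meets.
  The policyholder carries the last stage.
With every stage satisfied, the policyholder prevails.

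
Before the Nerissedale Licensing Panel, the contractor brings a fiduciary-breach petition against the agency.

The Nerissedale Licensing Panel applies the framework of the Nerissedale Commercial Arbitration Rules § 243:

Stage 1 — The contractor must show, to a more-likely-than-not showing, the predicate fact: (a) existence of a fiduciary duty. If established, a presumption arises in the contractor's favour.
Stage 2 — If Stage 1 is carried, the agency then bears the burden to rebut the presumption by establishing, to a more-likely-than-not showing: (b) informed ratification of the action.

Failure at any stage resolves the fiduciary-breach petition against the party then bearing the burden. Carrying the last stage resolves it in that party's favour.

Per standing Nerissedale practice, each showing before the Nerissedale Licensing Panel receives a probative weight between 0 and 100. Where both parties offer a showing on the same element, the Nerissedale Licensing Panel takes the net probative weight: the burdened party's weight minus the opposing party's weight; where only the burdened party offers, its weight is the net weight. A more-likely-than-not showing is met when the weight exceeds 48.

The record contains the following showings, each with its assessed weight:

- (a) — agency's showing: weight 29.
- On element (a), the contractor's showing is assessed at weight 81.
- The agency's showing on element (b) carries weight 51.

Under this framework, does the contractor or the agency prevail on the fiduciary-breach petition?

Stage 1 (contractor, a more-likely-than-not showing, weight exceeds 48): (a) net 81−29=52 > 48 — meets.
  The contractor carries Stage 1; the agency now bears the burden.
Stage 2 (agency, a more-likely-than-not showing, weight exceeds 48): (b) 51 > 48 — meets.
  All elements met at the final stage.
With every stage satisfied, the agency prevails.

agency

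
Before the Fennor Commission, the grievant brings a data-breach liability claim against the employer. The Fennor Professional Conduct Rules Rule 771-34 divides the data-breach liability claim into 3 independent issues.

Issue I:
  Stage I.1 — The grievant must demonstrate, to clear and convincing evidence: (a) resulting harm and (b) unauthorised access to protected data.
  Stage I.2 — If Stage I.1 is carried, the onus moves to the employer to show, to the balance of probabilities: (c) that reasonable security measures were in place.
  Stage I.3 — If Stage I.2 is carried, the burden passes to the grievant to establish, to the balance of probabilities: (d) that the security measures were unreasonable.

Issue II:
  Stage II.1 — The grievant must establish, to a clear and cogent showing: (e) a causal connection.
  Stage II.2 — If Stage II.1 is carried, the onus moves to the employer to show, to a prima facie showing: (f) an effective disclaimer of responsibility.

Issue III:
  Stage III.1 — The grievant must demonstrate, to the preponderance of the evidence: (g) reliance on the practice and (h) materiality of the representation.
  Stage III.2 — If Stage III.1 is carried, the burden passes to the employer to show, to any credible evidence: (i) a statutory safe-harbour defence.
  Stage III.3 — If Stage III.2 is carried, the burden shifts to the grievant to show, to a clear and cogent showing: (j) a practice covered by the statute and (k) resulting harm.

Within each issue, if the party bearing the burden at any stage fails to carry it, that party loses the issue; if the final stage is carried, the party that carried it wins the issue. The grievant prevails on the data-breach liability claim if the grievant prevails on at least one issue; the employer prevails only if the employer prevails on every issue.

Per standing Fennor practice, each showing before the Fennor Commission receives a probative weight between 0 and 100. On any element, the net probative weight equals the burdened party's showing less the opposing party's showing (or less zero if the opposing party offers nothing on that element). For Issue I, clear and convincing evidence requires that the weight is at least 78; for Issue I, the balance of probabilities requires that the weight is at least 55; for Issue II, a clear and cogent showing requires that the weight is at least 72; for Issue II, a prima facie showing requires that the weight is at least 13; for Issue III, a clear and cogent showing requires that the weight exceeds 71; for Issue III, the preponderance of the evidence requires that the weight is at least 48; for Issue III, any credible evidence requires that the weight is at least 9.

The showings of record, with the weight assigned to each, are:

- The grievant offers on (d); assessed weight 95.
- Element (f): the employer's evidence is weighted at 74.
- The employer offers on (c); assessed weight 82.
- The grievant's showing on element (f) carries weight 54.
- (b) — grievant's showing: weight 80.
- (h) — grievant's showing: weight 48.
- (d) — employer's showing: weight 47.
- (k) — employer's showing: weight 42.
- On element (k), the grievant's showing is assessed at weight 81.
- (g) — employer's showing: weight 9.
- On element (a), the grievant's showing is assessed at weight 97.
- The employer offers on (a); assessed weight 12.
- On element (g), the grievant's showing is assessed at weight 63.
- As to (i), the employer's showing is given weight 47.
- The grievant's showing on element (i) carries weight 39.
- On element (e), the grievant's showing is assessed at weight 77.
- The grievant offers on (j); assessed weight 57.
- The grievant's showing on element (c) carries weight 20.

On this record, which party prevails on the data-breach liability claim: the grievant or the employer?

grievant

— Issue I —
At Stage I.1 the grievant must meet clear and convincing evidence (weight is at least 78): on (a) the weight is 97 less the opposing 12 gives net 85, which does reach 78, so (a) meets the standard; on (b) the weight is 80, which does reach 78, so (b) meets the standard.
  Stage I.1 is satisfied; the onus moves to the employer.
At Stage I.2 the employer must meet the balance of probabilities (weight is at least 55): on (c) the weight is 82 less the opposing 20 gives net 62, which does reach 55, so (c) meets the standard.
  All elements met. The burden passes to the grievant.
At Stage I.3 the grievant must meet the balance of probabilities (weight is at least 55): on (d) the weight is 95 less the opposing 47 gives net 48, < 55, so (d) does not meet the standard.
  Not every element is met, so the grievant fails to carry Stage I.3.
The employer prevails on this issue.
— Issue II —
At Stage II.1 the grievant must meet a clear and cogent showing (weight is at least 72): on (e) the weight is 77, ≥ 72, so (e) meets the standard.
  All elements met. The burden passes to the employer.
At Stage II.2 the employer must meet a prima facie showing (weight is at least 13): on (f) the weight is 74 less the opposing 54 gives net 20, which does reach 13, so (f) meets the standard.
  Stage II.2 carried; the final stage is satisfied.
With every stage satisfied, the employer prevails on this issue.
— Issue III —
At Stage III.1 the grievant must meet the preponderance of the evidence (weight is at least 48): on (g) the weight is 63 less the opposing 9 gives net 54, which does reach 48, so (g) meets the standard; on (h) the weight is 48, ≥ 48, so (h) meets the standard.
  The grievant carries Stage III.1; the employer now bears the burden.
At Stage III.2 the employer must meet any credible evidence (weight is at least 9): on (i) the weight is 47 less the opposing 39 gives net 8, < 9, so (i) does not meet the standard.
  The employer does not carry Stage III.2.
The grievant prevails on this issue.
Per-issue: Issue I → employer; Issue II → employer; Issue III → grievant. The grievant must prevail on at least one issue; overall, the grievant prevails.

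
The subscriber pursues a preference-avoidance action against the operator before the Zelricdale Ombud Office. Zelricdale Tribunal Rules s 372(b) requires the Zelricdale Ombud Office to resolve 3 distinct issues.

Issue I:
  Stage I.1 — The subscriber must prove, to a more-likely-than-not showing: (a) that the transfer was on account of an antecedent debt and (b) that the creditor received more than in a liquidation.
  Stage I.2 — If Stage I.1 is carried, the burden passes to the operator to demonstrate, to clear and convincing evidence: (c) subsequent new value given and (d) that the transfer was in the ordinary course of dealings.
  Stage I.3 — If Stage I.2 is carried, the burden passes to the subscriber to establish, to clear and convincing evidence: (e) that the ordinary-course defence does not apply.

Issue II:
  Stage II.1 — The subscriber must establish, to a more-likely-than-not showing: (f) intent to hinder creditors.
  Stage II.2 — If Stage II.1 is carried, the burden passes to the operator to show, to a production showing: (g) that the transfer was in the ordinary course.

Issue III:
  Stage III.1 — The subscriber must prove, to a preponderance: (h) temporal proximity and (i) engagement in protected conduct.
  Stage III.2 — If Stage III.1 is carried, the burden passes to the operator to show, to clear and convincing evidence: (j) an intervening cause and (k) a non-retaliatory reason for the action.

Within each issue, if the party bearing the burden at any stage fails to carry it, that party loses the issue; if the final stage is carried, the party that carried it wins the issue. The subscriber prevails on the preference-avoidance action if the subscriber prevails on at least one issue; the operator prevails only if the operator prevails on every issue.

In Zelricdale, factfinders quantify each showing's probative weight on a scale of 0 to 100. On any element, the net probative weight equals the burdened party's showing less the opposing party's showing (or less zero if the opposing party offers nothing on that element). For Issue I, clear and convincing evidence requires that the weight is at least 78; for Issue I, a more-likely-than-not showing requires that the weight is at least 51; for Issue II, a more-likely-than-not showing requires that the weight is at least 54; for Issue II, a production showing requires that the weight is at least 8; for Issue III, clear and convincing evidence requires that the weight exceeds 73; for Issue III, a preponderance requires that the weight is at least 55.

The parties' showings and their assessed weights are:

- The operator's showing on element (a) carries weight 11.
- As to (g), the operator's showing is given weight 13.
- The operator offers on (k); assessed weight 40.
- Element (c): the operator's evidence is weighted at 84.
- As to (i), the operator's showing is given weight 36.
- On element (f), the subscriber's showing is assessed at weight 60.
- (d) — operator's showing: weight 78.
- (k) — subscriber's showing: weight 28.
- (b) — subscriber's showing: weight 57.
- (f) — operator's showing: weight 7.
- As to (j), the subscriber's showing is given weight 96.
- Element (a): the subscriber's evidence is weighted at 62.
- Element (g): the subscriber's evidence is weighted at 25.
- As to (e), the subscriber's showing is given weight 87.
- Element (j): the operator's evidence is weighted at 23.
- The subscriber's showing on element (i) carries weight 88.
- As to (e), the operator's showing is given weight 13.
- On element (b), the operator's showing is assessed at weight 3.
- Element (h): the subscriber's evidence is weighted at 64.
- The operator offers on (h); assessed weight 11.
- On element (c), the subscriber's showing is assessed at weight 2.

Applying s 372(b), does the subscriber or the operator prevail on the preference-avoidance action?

— Issue I —
Stage I.1 (subscriber, a more-likely-than-not showing, weight is at least 51): (a) net 62−11=51 ≥ 51 — meets; (b) net 57−3=54 ≥ 51 — meets.
  Stage I.1 is satisfied; the onus moves to the operator.
Stage I.2 (operator, clear and convincing evidence, weight is at least 78): (c) net 84−2=82 ≥ 78 — meets; (d) 78 ≥ 78 — meets.
  The operator carries Stage I.2; the subscriber now bears the burden.
Stage I.3 (subscriber, clear and convincing evidence, weight is at least 78): (e) net 87−13=74 < 78 — fails.
  Not every element is met, so the subscriber fails to carry Stage I.3.
The analysis ends at Stage I.3; the operator prevails on this issue.
— Issue II —
Stage II.1 (subscriber, a more-likely-than-not showing, weight is at least 54): (f) net 60−7=53 < 54 — fails.
  Not every element is met, so the subscriber fails to carry Stage II.1.
The analysis ends at Stage II.1; the operator prevails on this issue.
— Issue III —
Stage III.1 (subscriber, a preponderance, weight is at least 55): (h) net 64−11=53 < 55 — fails; (i) net 88−36=52 < 55 — fails.
  Not every element is met, so the subscriber fails to carry Stage III.1.
So the operator prevails on this issue.
Per-issue: Issue I → operator; Issue II → operator; Issue III → operator. The subscriber must prevail on at least one issue; overall, the operator prevails.

operator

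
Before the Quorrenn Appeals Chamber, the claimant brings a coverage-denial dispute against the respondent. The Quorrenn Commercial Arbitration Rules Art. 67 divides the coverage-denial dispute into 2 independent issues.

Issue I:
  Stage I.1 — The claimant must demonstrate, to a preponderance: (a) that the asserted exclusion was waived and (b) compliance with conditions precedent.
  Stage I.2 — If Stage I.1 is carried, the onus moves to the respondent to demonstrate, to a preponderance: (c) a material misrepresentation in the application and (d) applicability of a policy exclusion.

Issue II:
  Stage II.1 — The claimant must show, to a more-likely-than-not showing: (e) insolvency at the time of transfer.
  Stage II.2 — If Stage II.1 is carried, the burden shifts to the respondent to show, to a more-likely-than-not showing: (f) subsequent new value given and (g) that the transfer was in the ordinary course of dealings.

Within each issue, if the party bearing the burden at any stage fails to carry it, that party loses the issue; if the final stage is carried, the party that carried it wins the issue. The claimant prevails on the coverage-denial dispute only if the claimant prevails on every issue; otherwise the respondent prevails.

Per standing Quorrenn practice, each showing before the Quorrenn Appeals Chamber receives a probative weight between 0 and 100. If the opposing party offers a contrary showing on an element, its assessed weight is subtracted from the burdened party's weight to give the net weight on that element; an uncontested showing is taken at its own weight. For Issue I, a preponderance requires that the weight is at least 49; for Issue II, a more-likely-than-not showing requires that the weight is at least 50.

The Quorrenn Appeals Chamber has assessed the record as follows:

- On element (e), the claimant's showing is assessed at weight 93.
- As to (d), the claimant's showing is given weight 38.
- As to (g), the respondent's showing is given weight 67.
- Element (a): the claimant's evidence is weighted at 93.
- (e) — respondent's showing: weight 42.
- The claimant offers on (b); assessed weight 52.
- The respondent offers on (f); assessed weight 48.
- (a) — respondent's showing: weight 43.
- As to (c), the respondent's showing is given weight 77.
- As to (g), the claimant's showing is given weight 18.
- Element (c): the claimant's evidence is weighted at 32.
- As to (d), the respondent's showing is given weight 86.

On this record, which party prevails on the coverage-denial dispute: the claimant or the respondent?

— Issue I —
At Stage I.1 the claimant must meet a preponderance (weight is at least 49): on (a) the weight is 93 less the opposing 43 gives net 50, which does reach 49, so (a) meets the standard; on (b) the weight is 52, which does reach 49, so (b) meets the standard.
  Stage I.1 is satisfied; the onus moves to the respondent.
At Stage I.2 the respondent must meet a preponderance (weight is at least 49): on (c) the weight is 77 less the opposing 32 gives net 45, < 49, so (c) does not meet the standard; on (d) the weight is 86 less the opposing 38 gives net 48, which does not reach 49, so (d) does not meet the standard.
  Not every element is met, so the respondent fails to carry Stage I.2.
The analysis ends at Stage I.2; the claimant prevails on this issue.
— Issue II —
Stage II.1 — burden on claimant; standard: a more-likely-than-not showing (weight is at least 50).
    (e): 93 − 42 = 51 ≥ 50 [met]
  Stage II.1 is satisfied; the onus moves to the respondent.
Stage II.2 — burden on respondent; standard: a more-likely-than-not showing (weight is at least 50).
    (f): 48 < 50 [not met]
    (g): 67 − 18 = 49 < 50 [not met]
  Not every element is met, so the respondent fails to carry Stage II.2.
So the claimant prevails on this issue.
Per-issue: Issue I → claimant; Issue II → claimant. The claimant must prevail on every issue; overall, the claimant prevails.

claimant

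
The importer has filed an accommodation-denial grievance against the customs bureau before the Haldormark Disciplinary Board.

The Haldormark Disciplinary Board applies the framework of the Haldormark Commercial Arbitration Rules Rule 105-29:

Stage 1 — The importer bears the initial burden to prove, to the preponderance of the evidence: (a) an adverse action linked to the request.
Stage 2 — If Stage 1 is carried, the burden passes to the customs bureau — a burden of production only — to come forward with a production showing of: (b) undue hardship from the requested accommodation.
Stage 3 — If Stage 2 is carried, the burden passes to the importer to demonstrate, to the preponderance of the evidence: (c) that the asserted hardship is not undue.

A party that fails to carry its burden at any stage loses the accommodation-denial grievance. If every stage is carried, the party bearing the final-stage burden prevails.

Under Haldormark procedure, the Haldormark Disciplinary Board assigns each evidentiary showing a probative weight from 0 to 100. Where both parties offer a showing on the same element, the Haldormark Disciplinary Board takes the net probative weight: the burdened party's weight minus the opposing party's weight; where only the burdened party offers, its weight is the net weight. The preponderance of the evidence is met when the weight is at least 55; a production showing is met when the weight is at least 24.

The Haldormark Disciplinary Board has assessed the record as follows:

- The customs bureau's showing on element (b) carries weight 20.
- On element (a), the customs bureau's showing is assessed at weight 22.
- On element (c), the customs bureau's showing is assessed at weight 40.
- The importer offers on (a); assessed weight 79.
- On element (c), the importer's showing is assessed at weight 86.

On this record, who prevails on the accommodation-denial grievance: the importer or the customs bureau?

At Stage 1 the importer must meet the preponderance of the evidence (weight is at least 55): on (a) the weight is 79 less the opposing 22 gives net 57, ≥ 55, so (a) meets the standard.
  The importer carries Stage 1; the customs bureau now bears the burden.
At Stage 2 the customs bureau must meet a production showing (weight is at least 24): on (b) the weight is 20, which does not reach 24, so (b) does not meet the standard.
  The customs bureau does not carry Stage 2.
The analysis ends at Stage 2; the importer prevails.

importer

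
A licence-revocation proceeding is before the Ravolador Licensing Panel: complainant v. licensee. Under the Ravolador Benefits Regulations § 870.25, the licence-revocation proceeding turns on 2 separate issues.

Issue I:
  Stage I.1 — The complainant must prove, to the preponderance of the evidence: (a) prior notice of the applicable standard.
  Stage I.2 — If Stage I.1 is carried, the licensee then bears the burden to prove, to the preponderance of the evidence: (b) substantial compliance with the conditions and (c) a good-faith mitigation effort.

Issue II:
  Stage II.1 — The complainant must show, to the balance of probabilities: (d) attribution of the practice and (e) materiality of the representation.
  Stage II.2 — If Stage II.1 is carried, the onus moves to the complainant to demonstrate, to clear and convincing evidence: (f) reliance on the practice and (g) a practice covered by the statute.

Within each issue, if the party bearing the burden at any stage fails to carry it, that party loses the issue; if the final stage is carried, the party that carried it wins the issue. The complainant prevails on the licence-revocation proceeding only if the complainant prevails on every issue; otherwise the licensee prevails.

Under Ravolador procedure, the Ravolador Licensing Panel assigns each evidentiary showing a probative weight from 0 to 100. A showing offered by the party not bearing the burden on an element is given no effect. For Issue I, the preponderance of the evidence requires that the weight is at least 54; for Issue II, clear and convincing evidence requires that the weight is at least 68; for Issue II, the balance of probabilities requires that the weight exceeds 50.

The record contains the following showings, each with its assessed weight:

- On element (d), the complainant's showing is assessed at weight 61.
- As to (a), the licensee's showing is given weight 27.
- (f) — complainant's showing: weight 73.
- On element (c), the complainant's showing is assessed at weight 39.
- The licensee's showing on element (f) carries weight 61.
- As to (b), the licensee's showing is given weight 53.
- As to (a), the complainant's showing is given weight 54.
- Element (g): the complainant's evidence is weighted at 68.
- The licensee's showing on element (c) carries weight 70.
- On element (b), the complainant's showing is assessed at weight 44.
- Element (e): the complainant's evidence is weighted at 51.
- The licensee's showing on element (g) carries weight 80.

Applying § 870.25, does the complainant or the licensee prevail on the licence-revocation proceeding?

— Issue I —
At Stage I.1 the complainant must meet the preponderance of the evidence (weight is at least 54): on (a) the weight is 54 (the licensee's 27 is given no effect), which does reach 54, so (a) meets the standard.
  The complainant carries Stage I.1; the licensee now bears the burden.
At Stage I.2 the licensee must meet the preponderance of the evidence (weight is at least 54): on (b) the weight is 53 (the complainant's 44 is given no effect), < 54, so (b) does not meet the standard; on (c) the weight is 70 (the complainant's 39 is given no effect), ≥ 54, so (c) meets the standard.
  The licensee does not carry Stage I.2.
So the complainant prevails on this issue.
— Issue II —
At Stage II.1 the complainant must meet the balance of probabilities (weight exceeds 50): on (d) the weight is 61, which does exceed 50, so (d) meets the standard; on (e) the weight is 51, which does exceed 50, so (e) meets the standard.
  All elements met. The complainant retains the burden for Stage II.2.
At Stage II.2 the complainant must meet clear and convincing evidence (weight is at least 68): on (f) the weight is 73 (the licensee's 61 is given no effect), which does reach 68, so (f) meets the standard; on (g) the weight is 68 (the licensee's 80 is given no effect), which does reach 68, so (g) meets the standard.
  Stage II.2 carried; the final stage is satisfied.
All stages carried — the complainant prevails on this issue.
Per-issue: Issue I → complainant; Issue II → complainant. The complainant must prevail on every issue; overall, the complainant prevails.

complainant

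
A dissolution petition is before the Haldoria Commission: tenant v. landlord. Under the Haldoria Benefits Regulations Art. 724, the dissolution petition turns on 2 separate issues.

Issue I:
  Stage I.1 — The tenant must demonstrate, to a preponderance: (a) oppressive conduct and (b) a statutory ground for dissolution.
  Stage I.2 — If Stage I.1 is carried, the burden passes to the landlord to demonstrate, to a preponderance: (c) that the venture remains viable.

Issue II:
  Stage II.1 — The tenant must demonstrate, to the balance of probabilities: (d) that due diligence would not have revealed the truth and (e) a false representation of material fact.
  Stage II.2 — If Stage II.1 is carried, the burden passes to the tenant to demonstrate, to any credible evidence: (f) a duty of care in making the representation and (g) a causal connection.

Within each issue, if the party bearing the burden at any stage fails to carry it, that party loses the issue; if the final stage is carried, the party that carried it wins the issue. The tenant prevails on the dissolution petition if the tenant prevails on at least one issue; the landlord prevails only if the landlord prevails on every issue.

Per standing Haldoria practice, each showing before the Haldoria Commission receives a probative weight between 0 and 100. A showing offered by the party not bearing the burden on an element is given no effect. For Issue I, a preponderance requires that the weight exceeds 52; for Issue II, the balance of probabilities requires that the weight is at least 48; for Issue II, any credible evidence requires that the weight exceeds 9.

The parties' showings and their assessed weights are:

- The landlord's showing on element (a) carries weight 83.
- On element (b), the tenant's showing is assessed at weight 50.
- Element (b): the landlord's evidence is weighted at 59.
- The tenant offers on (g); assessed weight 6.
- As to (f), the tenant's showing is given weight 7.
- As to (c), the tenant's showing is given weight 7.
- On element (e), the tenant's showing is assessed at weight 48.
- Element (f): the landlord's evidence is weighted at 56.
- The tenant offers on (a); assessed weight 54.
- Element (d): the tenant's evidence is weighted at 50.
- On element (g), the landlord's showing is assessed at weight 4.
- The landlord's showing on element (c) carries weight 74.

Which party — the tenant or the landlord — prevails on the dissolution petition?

— Issue I —
At Stage I.1 the tenant must meet a preponderance (weight exceeds 52): on (a) the weight is 54 (the landlord's 83 is given no effect), which does exceed 52, so (a) meets the standard; on (b) the weight is 50 (the landlord's 59 is given no effect), ≤ 52, so (b) does not meet the standard.
  Stage I.1 not carried; the tenant fails its burden.
The landlord prevails on this issue.
— Issue II —
Stage II.1 — burden on tenant; standard: the balance of probabilities (weight is at least 48).
    (d): 50 ≥ 48 [met]
    (e): 48 ≥ 48 [met]
  Stage II.1 carried; the burden remains with the tenant.
Stage II.2 — burden on tenant; standard: any credible evidence (weight exceeds 9).
    (f): 7 (landlord's 56 disregarded) ≤ 9 [not met]
    (g): 6 (landlord's 4 disregarded) ≤ 9 [not met]
  The tenant does not carry Stage II.2.
So the landlord prevails on this issue.
Per-issue: Issue I → landlord; Issue II → landlord. The tenant must prevail on at least one issue; overall, the landlord prevails.

landlord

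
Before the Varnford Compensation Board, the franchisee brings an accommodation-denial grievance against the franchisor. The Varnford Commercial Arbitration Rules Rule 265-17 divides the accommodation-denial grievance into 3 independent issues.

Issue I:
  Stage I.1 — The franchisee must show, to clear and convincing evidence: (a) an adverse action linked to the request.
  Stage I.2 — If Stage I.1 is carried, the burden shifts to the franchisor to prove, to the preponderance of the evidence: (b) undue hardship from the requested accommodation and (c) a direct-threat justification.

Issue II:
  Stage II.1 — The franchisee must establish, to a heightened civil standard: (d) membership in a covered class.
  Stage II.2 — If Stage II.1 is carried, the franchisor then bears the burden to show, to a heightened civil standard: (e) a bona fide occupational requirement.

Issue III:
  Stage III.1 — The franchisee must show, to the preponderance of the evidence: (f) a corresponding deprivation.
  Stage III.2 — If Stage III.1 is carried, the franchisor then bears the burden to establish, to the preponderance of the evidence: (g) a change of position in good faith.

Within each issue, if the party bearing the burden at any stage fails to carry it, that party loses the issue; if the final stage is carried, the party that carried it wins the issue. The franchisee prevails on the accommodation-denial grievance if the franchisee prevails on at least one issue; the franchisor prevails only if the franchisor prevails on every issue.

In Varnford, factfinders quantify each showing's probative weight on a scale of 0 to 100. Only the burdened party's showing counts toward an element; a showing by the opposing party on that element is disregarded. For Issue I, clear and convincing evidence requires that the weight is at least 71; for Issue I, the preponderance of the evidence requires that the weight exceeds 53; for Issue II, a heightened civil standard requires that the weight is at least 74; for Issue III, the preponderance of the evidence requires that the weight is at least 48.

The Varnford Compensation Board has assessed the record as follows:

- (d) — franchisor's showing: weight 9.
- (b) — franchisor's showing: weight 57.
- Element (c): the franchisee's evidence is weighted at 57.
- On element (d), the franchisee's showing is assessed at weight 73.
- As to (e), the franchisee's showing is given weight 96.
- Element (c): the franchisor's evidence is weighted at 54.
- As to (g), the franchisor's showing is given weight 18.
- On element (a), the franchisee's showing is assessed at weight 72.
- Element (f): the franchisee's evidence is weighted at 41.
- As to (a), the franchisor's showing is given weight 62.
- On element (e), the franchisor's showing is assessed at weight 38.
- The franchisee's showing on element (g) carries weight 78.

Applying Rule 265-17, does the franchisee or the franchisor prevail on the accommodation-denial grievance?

— Issue I —
Stage I.1 (franchisee, clear and convincing evidence, weight is at least 71): (a) 72 (franchisor's 62 disregarded) ≥ 71 — meets.
  All elements met. The burden passes to the franchisor.
Stage I.2 (franchisor, the preponderance of the evidence, weight exceeds 53): (b) 57 > 53 — meets; (c) 54 (franchisee's 57 disregarded) > 53 — meets.
  The franchisor carries the last stage.
Every stage carried; the franchisor prevails on this issue.
— Issue II —
Stage II.1 (franchisee, a heightened civil standard, weight is at least 74): (d) 73 (franchisor's 9 disregarded) < 74 — fails.
  The franchisee does not carry Stage II.1.
The franchisor prevails on this issue.
— Issue III —
At Stage III.1 the franchisee must meet the preponderance of the evidence (weight is at least 48): on (f) the weight is 41, < 48, so (f) does not meet the standard.
  Not every element is met, so the franchisee fails to carry Stage III.1.
The franchisor prevails on this issue.
Per-issue: Issue I → franchisor; Issue II → franchisor; Issue III → franchisor. The franchisee must prevail on at least one issue; overall, the franchisor prevails.

franchisor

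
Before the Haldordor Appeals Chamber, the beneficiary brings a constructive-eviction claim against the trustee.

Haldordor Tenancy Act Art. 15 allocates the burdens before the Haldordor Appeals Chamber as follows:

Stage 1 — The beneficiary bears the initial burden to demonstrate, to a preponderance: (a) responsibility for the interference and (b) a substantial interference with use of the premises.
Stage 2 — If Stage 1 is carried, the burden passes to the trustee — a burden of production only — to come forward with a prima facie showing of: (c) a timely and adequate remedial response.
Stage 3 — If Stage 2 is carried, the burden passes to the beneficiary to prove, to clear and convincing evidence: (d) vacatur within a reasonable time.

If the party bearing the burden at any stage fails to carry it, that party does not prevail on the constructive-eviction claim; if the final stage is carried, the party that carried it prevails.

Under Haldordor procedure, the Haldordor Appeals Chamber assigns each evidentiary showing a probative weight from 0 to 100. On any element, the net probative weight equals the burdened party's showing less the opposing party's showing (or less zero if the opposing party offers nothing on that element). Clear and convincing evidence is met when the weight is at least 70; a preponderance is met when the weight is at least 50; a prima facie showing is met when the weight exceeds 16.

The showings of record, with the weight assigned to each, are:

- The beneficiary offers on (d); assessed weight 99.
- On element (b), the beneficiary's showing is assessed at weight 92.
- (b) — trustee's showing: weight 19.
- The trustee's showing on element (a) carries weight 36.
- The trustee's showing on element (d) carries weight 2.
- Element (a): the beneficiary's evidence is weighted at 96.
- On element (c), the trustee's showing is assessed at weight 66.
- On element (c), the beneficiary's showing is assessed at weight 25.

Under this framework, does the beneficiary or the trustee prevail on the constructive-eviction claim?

beneficiary

Stage 1 (beneficiary, a preponderance, weight is at least 50): (a) net 96−36=60 ≥ 50 — meets; (b) net 92−19=73 ≥ 50 — meets.
  All elements met. The burden passes to the trustee.
Stage 2 (trustee, a prima facie showing, weight exceeds 16): (c) net 66−25=41 > 16 — meets.
  Stage 2 carried; the burden shifts to the beneficiary.
Stage 3 (beneficiary, clear and convincing evidence, weight is at least 70): (d) net 99−2=97 ≥ 70 — meets.
  All elements met at the final stage.
With every stage satisfied, the beneficiary prevails.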